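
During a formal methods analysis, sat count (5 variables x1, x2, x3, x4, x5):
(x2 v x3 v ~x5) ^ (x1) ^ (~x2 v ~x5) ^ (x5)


CNF with 4 clauses over 5 vars (32 assignments).
An assignment satisfies CNF iff every clause has >=1 true literal.
Check each row (bits = x1,x2,x3,x4,x5; clause T/F shown):
  row 0 [00000]: clauses=TFTF -> 0
  row 1 [00001]: clauses=FFTT -> 0
  row 2 [00010]: clauses=TFTF -> 0
  row 3 [00011]: clauses=FFTT -> 0
  row 4 [00100]: clauses=TFTF -> 0
  row 5 [00101]: clauses=TFTT -> 0
  row 6 [00110]: clauses=TFTF -> 0
  row 7 [00111]: clauses=TFTT -> 0
  row 8 [01000]: clauses=TFTF -> 0
  row 9 [01001]: clauses=TFFT -> 0
  row 10 [01010]: clauses=TFTF -> 0
  row 11 [01011]: clauses=TFFT -> 0
  row 12 [01100]: clauses=TFTF -> 0
  row 13 [01101]: clauses=TFFT -> 0
  row 14 [01110]: clauses=TFTF -> 0
  row 15 [01111]: clauses=TFFT -> 0
  row 16 [10000]: clauses=TTTF -> 0
  row 17 [10001]: clauses=FTTT -> 0
  row 18 [10010]: clauses=TTTF -> 0
  row 19 [10011]: clauses=FTTT -> 0
  row 20 [10100]: clauses=TTTF -> 0
  row 21 [10101]: clauses=TTTT -> 1
  row 22 [10110]: clauses=TTTF -> 0
  row 23 [10111]: clauses=TTTT -> 1
  row 24 [11000]: clauses=TTTF -> 0
  row 25 [11001]: clauses=TTFT -> 0
  row 26 [11010]: clauses=TTTF -> 0
  row 27 [11011]: clauses=TTFT -> 0
  row 28 [11100]: clauses=TTTF -> 0
  row 29 [11101]: clauses=TTFT -> 0
  row 30 [11110]: clauses=TTTF -> 0
  row 31 [11111]: clauses=TTFT -> 0
Full result column, 8 rows per line (x1,x2 fixed per line; x3,x4,x5 runs 000..111 left to right):
  rows 0-7 [x1,x2=00]: 00000000  (ones: 0)
  rows 8-15 [x1,x2=01]: 00000000  (ones: 0)
  rows 16-23 [x1,x2=10]: 00000101  (ones: 2)
  rows 24-31 [x1,x2=11]: 00000000  (ones: 0)
Satisfying assignments = 0+0+2+0 = 2

2


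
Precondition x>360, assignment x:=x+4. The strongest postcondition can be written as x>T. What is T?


Formula: sp(P, x:=E) = exists old_x. (x = E[old_x/x]) AND P[old_x/x] (old_x is the value of x before the assignment; eliminate old_x by solving x = E[old_x/x] for old_x)
Step 1: Precondition P: x>360, i.e. old_x > 360
Step 2: Assignment gives x = old_x + 4, so old_x = x - 4
Step 3: Substitute into P: x - 4 > 360
Step 4: Simplify: x > 360+4 = 364

364


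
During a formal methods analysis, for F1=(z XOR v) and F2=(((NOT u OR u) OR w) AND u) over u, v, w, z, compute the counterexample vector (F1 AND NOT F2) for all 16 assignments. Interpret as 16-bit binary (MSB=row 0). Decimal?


F1 = (z XOR v)
F2 = (((NOT u OR u) OR w) AND u)
Counterexample to F1=>F2 is where F1=1 and F2=0.
Evaluate each row (bits = u,v,w,z, MSB first):
  row 0 [0000]: F1=0 F2=0 -> F1&~F2 -> 0
  row 1 [0001]: F1=1 F2=0 -> F1&~F2 -> 1
  row 2 [0010]: F1=0 F2=0 -> F1&~F2 -> 0
  row 3 [0011]: F1=1 F2=0 -> F1&~F2 -> 1
  row 4 [0100]: F1=1 F2=0 -> F1&~F2 -> 1
  row 5 [0101]: F1=0 F2=0 -> F1&~F2 -> 0
  row 6 [0110]: F1=1 F2=0 -> F1&~F2 -> 1
  row 7 [0111]: F1=0 F2=0 -> F1&~F2 -> 0
  row 8 [1000]: F1=0 F2=1 -> F1&~F2 -> 0
  row 9 [1001]: F1=1 F2=1 -> F1&~F2 -> 0
  row 10 [1010]: F1=0 F2=1 -> F1&~F2 -> 0
  row 11 [1011]: F1=1 F2=1 -> F1&~F2 -> 0
  row 12 [1100]: F1=1 F2=1 -> F1&~F2 -> 0
  row 13 [1101]: F1=0 F2=1 -> F1&~F2 -> 0
  row 14 [1110]: F1=1 F2=1 -> F1&~F2 -> 0
  row 15 [1111]: F1=0 F2=1 -> F1&~F2 -> 0
Full result column, 4 rows per line (u,v fixed per line; w,z runs 00..11 left to right):
  rows 0-3 [u,v=00]: 0101  = hex 5
  rows 4-7 [u,v=01]: 1010  = hex A
  rows 8-11 [u,v=10]: 0000  = hex 0
  rows 12-15 [u,v=11]: 0000  = hex 0
Counterexample vector (row 0 .. row 15) = 0101101000000000
Output column grouped in 4s = 0101 1010 0000 0000 = 0x5A00
Convert to decimal digit by digit (value = value*16 + digit):
  5 -> 5
  5*16 + 10 (A) = 90
  90*16 + 0 = 1440
  1440*16 + 0 = 23040
Decimal = 23040

23040


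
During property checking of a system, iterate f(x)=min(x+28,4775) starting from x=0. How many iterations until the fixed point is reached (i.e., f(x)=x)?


Step 1: x=0, cap=4775, increment=28
Step 2: x grows by 28 each step until capped at 4775; fixed point is x=4775
Step 3: iterations = ceil(4775/28) = 171

171


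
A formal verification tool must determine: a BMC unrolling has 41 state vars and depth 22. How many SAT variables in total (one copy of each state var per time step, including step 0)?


BMC unrolls to depth k, creating one copy of each state var for steps 0..k.
Step count = 22 + 1 = 23 (steps 0 through 22)
Vars per step = 41
Total = 41 * 23 = 943

943


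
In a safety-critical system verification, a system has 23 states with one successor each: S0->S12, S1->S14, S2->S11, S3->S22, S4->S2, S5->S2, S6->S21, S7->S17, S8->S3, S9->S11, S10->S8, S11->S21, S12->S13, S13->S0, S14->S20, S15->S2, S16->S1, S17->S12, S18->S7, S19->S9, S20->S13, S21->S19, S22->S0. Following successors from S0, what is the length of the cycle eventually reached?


Trace from S0 until a state repeats:
  S0 -> S12 -> S13 -> S0
S0 first seen at step 0, revisited at step 3.
Cycle length = 3 - 0 = 3

3


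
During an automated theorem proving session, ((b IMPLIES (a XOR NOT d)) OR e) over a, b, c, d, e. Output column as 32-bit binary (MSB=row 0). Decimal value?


Formula: ((b IMPLIES (a XOR NOT d)) OR e) over a, b, c, d, e (32 rows)
Evaluate each row (bits = a,b,c,d,e, MSB first):
  row 0 [00000]: ((0 IMPLIES (0 XOR NOT 0)) OR 0) -> 1
  row 1 [00001]: ((0 IMPLIES (0 XOR NOT 0)) OR 1) -> 1
  row 2 [00010]: ((0 IMPLIES (0 XOR NOT 1)) OR 0) -> 1
  row 3 [00011]: ((0 IMPLIES (0 XOR NOT 1)) OR 1) -> 1
  row 4 [00100]: ((0 IMPLIES (0 XOR NOT 0)) OR 0) -> 1
  row 5 [00101]: ((0 IMPLIES (0 XOR NOT 0)) OR 1) -> 1
  row 6 [00110]: ((0 IMPLIES (0 XOR NOT 1)) OR 0) -> 1
  row 7 [00111]: ((0 IMPLIES (0 XOR NOT 1)) OR 1) -> 1
  row 8 [01000]: ((1 IMPLIES (0 XOR NOT 0)) OR 0) -> 1
  row 9 [01001]: ((1 IMPLIES (0 XOR NOT 0)) OR 1) -> 1
  row 10 [01010]: ((1 IMPLIES (0 XOR NOT 1)) OR 0) -> 0
  row 11 [01011]: ((1 IMPLIES (0 XOR NOT 1)) OR 1) -> 1
  row 12 [01100]: ((1 IMPLIES (0 XOR NOT 0)) OR 0) -> 1
  row 13 [01101]: ((1 IMPLIES (0 XOR NOT 0)) OR 1) -> 1
  row 14 [01110]: ((1 IMPLIES (0 XOR NOT 1)) OR 0) -> 0
  row 15 [01111]: ((1 IMPLIES (0 XOR NOT 1)) OR 1) -> 1
  row 16 [10000]: ((0 IMPLIES (1 XOR NOT 0)) OR 0) -> 1
  row 17 [10001]: ((0 IMPLIES (1 XOR NOT 0)) OR 1) -> 1
  row 18 [10010]: ((0 IMPLIES (1 XOR NOT 1)) OR 0) -> 1
  row 19 [10011]: ((0 IMPLIES (1 XOR NOT 1)) OR 1) -> 1
  row 20 [10100]: ((0 IMPLIES (1 XOR NOT 0)) OR 0) -> 1
  row 21 [10101]: ((0 IMPLIES (1 XOR NOT 0)) OR 1) -> 1
  row 22 [10110]: ((0 IMPLIES (1 XOR NOT 1)) OR 0) -> 1
  row 23 [10111]: ((0 IMPLIES (1 XOR NOT 1)) OR 1) -> 1
  row 24 [11000]: ((1 IMPLIES (1 XOR NOT 0)) OR 0) -> 0
  row 25 [11001]: ((1 IMPLIES (1 XOR NOT 0)) OR 1) -> 1
  row 26 [11010]: ((1 IMPLIES (1 XOR NOT 1)) OR 0) -> 1
  row 27 [11011]: ((1 IMPLIES (1 XOR NOT 1)) OR 1) -> 1
  row 28 [11100]: ((1 IMPLIES (1 XOR NOT 0)) OR 0) -> 0
  row 29 [11101]: ((1 IMPLIES (1 XOR NOT 0)) OR 1) -> 1
  row 30 [11110]: ((1 IMPLIES (1 XOR NOT 1)) OR 0) -> 1
  row 31 [11111]: ((1 IMPLIES (1 XOR NOT 1)) OR 1) -> 1
Full result column, 4 rows per line (a,b,c fixed per line; d,e runs 00..11 left to right):
  rows 0-3 [a,b,c=000]: 1111  = hex F
  rows 4-7 [a,b,c=001]: 1111  = hex F
  rows 8-11 [a,b,c=010]: 1101  = hex D
  rows 12-15 [a,b,c=011]: 1101  = hex D
  rows 16-19 [a,b,c=100]: 1111  = hex F
  rows 20-23 [a,b,c=101]: 1111  = hex F
  rows 24-27 [a,b,c=110]: 0111  = hex 7
  rows 28-31 [a,b,c=111]: 0111  = hex 7
Output column (row 0 .. row 31) = 11111111110111011111111101110111
Output column grouped in 4s = 1111 1111 1101 1101 1111 1111 0111 0111 = 0xFFDDFF77
Convert to decimal digit by digit (value = value*16 + digit):
  F -> 15
  15*16 + 15 (F) = 255
  255*16 + 13 (D) = 4093
  4093*16 + 13 (D) = 65501
  65501*16 + 15 (F) = 1048031
  1048031*16 + 15 (F) = 16768511
  16768511*16 + 7 = 268296183
  268296183*16 + 7 = 4292738935
Decimal = 4292738935

4292738935


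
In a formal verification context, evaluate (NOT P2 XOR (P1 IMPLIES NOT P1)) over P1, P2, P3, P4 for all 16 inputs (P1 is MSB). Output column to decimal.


Formula: (NOT P2 XOR (P1 IMPLIES NOT P1)) over P1, P2, P3, P4 (16 rows)
Evaluate each row (bits = P1,P2,P3,P4, MSB first):
  row 0 [0000]: (NOT 0 XOR (0 IMPLIES NOT 0)) -> 0
  row 1 [0001]: (NOT 0 XOR (0 IMPLIES NOT 0)) -> 0
  row 2 [0010]: (NOT 0 XOR (0 IMPLIES NOT 0)) -> 0
  row 3 [0011]: (NOT 0 XOR (0 IMPLIES NOT 0)) -> 0
  row 4 [0100]: (NOT 1 XOR (0 IMPLIES NOT 0)) -> 1
  row 5 [0101]: (NOT 1 XOR (0 IMPLIES NOT 0)) -> 1
  row 6 [0110]: (NOT 1 XOR (0 IMPLIES NOT 0)) -> 1
  row 7 [0111]: (NOT 1 XOR (0 IMPLIES NOT 0)) -> 1
  row 8 [1000]: (NOT 0 XOR (1 IMPLIES NOT 1)) -> 1
  row 9 [1001]: (NOT 0 XOR (1 IMPLIES NOT 1)) -> 1
  row 10 [1010]: (NOT 0 XOR (1 IMPLIES NOT 1)) -> 1
  row 11 [1011]: (NOT 0 XOR (1 IMPLIES NOT 1)) -> 1
  row 12 [1100]: (NOT 1 XOR (1 IMPLIES NOT 1)) -> 0
  row 13 [1101]: (NOT 1 XOR (1 IMPLIES NOT 1)) -> 0
  row 14 [1110]: (NOT 1 XOR (1 IMPLIES NOT 1)) -> 0
  row 15 [1111]: (NOT 1 XOR (1 IMPLIES NOT 1)) -> 0
Full result column, 4 rows per line (P1,P2 fixed per line; P3,P4 runs 00..11 left to right):
  rows 0-3 [P1,P2=00]: 0000  = hex 0
  rows 4-7 [P1,P2=01]: 1111  = hex F
  rows 8-11 [P1,P2=10]: 1111  = hex F
  rows 12-15 [P1,P2=11]: 0000  = hex 0
Output column (row 0 .. row 15) = 0000111111110000
Output column grouped in 4s = 0000 1111 1111 0000 = 0x0FF0
Convert to decimal digit by digit (value = value*16 + digit):
  0 -> 0
  0*16 + 15 (F) = 15
  15*16 + 15 (F) = 255
  255*16 + 0 = 4080
Decimal = 4080

4080


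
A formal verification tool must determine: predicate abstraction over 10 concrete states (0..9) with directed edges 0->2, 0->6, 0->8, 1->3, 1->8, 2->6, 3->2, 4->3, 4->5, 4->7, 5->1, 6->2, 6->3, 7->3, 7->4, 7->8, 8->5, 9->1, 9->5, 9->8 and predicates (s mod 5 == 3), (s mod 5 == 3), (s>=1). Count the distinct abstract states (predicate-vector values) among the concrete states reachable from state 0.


BFS from 0:
Concrete reachable: {0, 1, 2, 3, 5, 6, 8}
Abstract via predicates (s mod 5 == 3), (s mod 5 == 3), (s>=1):
  (0,0,0) <- {0}
  (0,0,1) <- {1, 2, 5, 6}
  (1,1,1) <- {3, 8}
Distinct abstract states = 3

3


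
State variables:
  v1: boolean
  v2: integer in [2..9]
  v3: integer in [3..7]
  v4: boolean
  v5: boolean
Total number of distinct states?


State space = product of domain sizes of all variables.
Domain sizes:
  v1 (boolean): 2
  v2 (integer in [2..9]): 8
  v3 (integer in [3..7]): 5
  v4 (boolean): 2
  v5 (boolean): 2
Product = 2 * 8 * 5 * 2 * 2 = 320

320


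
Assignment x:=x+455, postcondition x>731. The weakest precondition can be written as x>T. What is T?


Formula: wp(x:=E, P) = P[E/x] (substitute E for x in postcondition)
Step 1: Postcondition: x>731
Step 2: Substitute x+455 for x: x+455>731
Step 3: Solve for x: x > 731-455 = 276

276


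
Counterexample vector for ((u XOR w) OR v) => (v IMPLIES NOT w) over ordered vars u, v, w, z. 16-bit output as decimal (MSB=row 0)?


F1 = ((u XOR w) OR v)
F2 = (v IMPLIES NOT w)
Counterexample to F1=>F2 is where F1=1 and F2=0.
Evaluate each row (bits = u,v,w,z, MSB first):
  row 0 [0000]: F1=0 F2=1 -> F1&~F2 -> 0
  row 1 [0001]: F1=0 F2=1 -> F1&~F2 -> 0
  row 2 [0010]: F1=1 F2=1 -> F1&~F2 -> 0
  row 3 [0011]: F1=1 F2=1 -> F1&~F2 -> 0
  row 4 [0100]: F1=1 F2=1 -> F1&~F2 -> 0
  row 5 [0101]: F1=1 F2=1 -> F1&~F2 -> 0
  row 6 [0110]: F1=1 F2=0 -> F1&~F2 -> 1
  row 7 [0111]: F1=1 F2=0 -> F1&~F2 -> 1
  row 8 [1000]: F1=1 F2=1 -> F1&~F2 -> 0
  row 9 [1001]: F1=1 F2=1 -> F1&~F2 -> 0
  row 10 [1010]: F1=0 F2=1 -> F1&~F2 -> 0
  row 11 [1011]: F1=0 F2=1 -> F1&~F2 -> 0
  row 12 [1100]: F1=1 F2=1 -> F1&~F2 -> 0
  row 13 [1101]: F1=1 F2=1 -> F1&~F2 -> 0
  row 14 [1110]: F1=1 F2=0 -> F1&~F2 -> 1
  row 15 [1111]: F1=1 F2=0 -> F1&~F2 -> 1
Full result column, 4 rows per line (u,v fixed per line; w,z runs 00..11 left to right):
  rows 0-3 [u,v=00]: 0000  = hex 0
  rows 4-7 [u,v=01]: 0011  = hex 3
  rows 8-11 [u,v=10]: 0000  = hex 0
  rows 12-15 [u,v=11]: 0011  = hex 3
Counterexample vector (row 0 .. row 15) = 0000001100000011
Output column grouped in 4s = 0000 0011 0000 0011 = 0x0303
Convert to decimal digit by digit (value = value*16 + digit):
  0 -> 0
  0*16 + 3 = 3
  3*16 + 0 = 48
  48*16 + 3 = 771
Decimal = 771

771


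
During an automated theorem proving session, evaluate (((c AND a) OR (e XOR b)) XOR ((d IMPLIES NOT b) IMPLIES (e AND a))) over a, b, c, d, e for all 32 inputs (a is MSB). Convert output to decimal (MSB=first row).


Formula: (((c AND a) OR (e XOR b)) XOR ((d IMPLIES NOT b) IMPLIES (e AND a))) over a, b, c, d, e (32 rows)
Evaluate each row (bits = a,b,c,d,e, MSB first):
  row 0 [00000]: (((0 AND 0) OR (0 XOR 0)) XOR ((0 IMPLIES NOT 0) IMPLIES (0 AND 0))) -> 0
  row 1 [00001]: (((0 AND 0) OR (1 XOR 0)) XOR ((0 IMPLIES NOT 0) IMPLIES (1 AND 0))) -> 1
  row 2 [00010]: (((0 AND 0) OR (0 XOR 0)) XOR ((1 IMPLIES NOT 0) IMPLIES (0 AND 0))) -> 0
  row 3 [00011]: (((0 AND 0) OR (1 XOR 0)) XOR ((1 IMPLIES NOT 0) IMPLIES (1 AND 0))) -> 1
  row 4 [00100]: (((1 AND 0) OR (0 XOR 0)) XOR ((0 IMPLIES NOT 0) IMPLIES (0 AND 0))) -> 0
  row 5 [00101]: (((1 AND 0) OR (1 XOR 0)) XOR ((0 IMPLIES NOT 0) IMPLIES (1 AND 0))) -> 1
  row 6 [00110]: (((1 AND 0) OR (0 XOR 0)) XOR ((1 IMPLIES NOT 0) IMPLIES (0 AND 0))) -> 0
  row 7 [00111]: (((1 AND 0) OR (1 XOR 0)) XOR ((1 IMPLIES NOT 0) IMPLIES (1 AND 0))) -> 1
  row 8 [01000]: (((0 AND 0) OR (0 XOR 1)) XOR ((0 IMPLIES NOT 1) IMPLIES (0 AND 0))) -> 1
  row 9 [01001]: (((0 AND 0) OR (1 XOR 1)) XOR ((0 IMPLIES NOT 1) IMPLIES (1 AND 0))) -> 0
  row 10 [01010]: (((0 AND 0) OR (0 XOR 1)) XOR ((1 IMPLIES NOT 1) IMPLIES (0 AND 0))) -> 0
  row 11 [01011]: (((0 AND 0) OR (1 XOR 1)) XOR ((1 IMPLIES NOT 1) IMPLIES (1 AND 0))) -> 1
  row 12 [01100]: (((1 AND 0) OR (0 XOR 1)) XOR ((0 IMPLIES NOT 1) IMPLIES (0 AND 0))) -> 1
  row 13 [01101]: (((1 AND 0) OR (1 XOR 1)) XOR ((0 IMPLIES NOT 1) IMPLIES (1 AND 0))) -> 0
  row 14 [01110]: (((1 AND 0) OR (0 XOR 1)) XOR ((1 IMPLIES NOT 1) IMPLIES (0 AND 0))) -> 0
  row 15 [01111]: (((1 AND 0) OR (1 XOR 1)) XOR ((1 IMPLIES NOT 1) IMPLIES (1 AND 0))) -> 1
  row 16 [10000]: (((0 AND 1) OR (0 XOR 0)) XOR ((0 IMPLIES NOT 0) IMPLIES (0 AND 1))) -> 0
  row 17 [10001]: (((0 AND 1) OR (1 XOR 0)) XOR ((0 IMPLIES NOT 0) IMPLIES (1 AND 1))) -> 0
  row 18 [10010]: (((0 AND 1) OR (0 XOR 0)) XOR ((1 IMPLIES NOT 0) IMPLIES (0 AND 1))) -> 0
  row 19 [10011]: (((0 AND 1) OR (1 XOR 0)) XOR ((1 IMPLIES NOT 0) IMPLIES (1 AND 1))) -> 0
  row 20 [10100]: (((1 AND 1) OR (0 XOR 0)) XOR ((0 IMPLIES NOT 0) IMPLIES (0 AND 1))) -> 1
  row 21 [10101]: (((1 AND 1) OR (1 XOR 0)) XOR ((0 IMPLIES NOT 0) IMPLIES (1 AND 1))) -> 0
  row 22 [10110]: (((1 AND 1) OR (0 XOR 0)) XOR ((1 IMPLIES NOT 0) IMPLIES (0 AND 1))) -> 1
  row 23 [10111]: (((1 AND 1) OR (1 XOR 0)) XOR ((1 IMPLIES NOT 0) IMPLIES (1 AND 1))) -> 0
  row 24 [11000]: (((0 AND 1) OR (0 XOR 1)) XOR ((0 IMPLIES NOT 1) IMPLIES (0 AND 1))) -> 1
  row 25 [11001]: (((0 AND 1) OR (1 XOR 1)) XOR ((0 IMPLIES NOT 1) IMPLIES (1 AND 1))) -> 1
  row 26 [11010]: (((0 AND 1) OR (0 XOR 1)) XOR ((1 IMPLIES NOT 1) IMPLIES (0 AND 1))) -> 0
  row 27 [11011]: (((0 AND 1) OR (1 XOR 1)) XOR ((1 IMPLIES NOT 1) IMPLIES (1 AND 1))) -> 1
  row 28 [11100]: (((1 AND 1) OR (0 XOR 1)) XOR ((0 IMPLIES NOT 1) IMPLIES (0 AND 1))) -> 1
  row 29 [11101]: (((1 AND 1) OR (1 XOR 1)) XOR ((0 IMPLIES NOT 1) IMPLIES (1 AND 1))) -> 0
  row 30 [11110]: (((1 AND 1) OR (0 XOR 1)) XOR ((1 IMPLIES NOT 1) IMPLIES (0 AND 1))) -> 0
  row 31 [11111]: (((1 AND 1) OR (1 XOR 1)) XOR ((1 IMPLIES NOT 1) IMPLIES (1 AND 1))) -> 0
Full result column, 4 rows per line (a,b,c fixed per line; d,e runs 00..11 left to right):
  rows 0-3 [a,b,c=000]: 0101  = hex 5
  rows 4-7 [a,b,c=001]: 0101  = hex 5
  rows 8-11 [a,b,c=010]: 1001  = hex 9
  rows 12-15 [a,b,c=011]: 1001  = hex 9
  rows 16-19 [a,b,c=100]: 0000  = hex 0
  rows 20-23 [a,b,c=101]: 1010  = hex A
  rows 24-27 [a,b,c=110]: 1101  = hex D
  rows 28-31 [a,b,c=111]: 1000  = hex 8
Output column (row 0 .. row 31) = 01010101100110010000101011011000
Output column grouped in 4s = 0101 0101 1001 1001 0000 1010 1101 1000 = 0x55990AD8
Convert to decimal digit by digit (value = value*16 + digit):
  5 -> 5
  5*16 + 5 = 85
  85*16 + 9 = 1369
  1369*16 + 9 = 21913
  21913*16 + 0 = 350608
  350608*16 + 10 (A) = 5609738
  5609738*16 + 13 (D) = 89755821
  89755821*16 + 8 = 1436093144
Decimal = 1436093144

1436093144


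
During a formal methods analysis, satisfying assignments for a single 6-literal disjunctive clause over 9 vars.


Step 1: Total=2^9=512
Step 2: Unsat when all 6 false: 2^3=8
Step 3: Sat=512-8=504

504


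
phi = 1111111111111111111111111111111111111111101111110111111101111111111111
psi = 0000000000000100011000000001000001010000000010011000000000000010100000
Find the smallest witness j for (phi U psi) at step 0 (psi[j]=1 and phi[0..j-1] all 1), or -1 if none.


(phi U psi) at 0: need smallest j with psi[j]=1 and phi[i]=1 for all i in [0,j).
Scan from step 0:
  step 0: phi=1, psi=0 -> continue
  step 1: phi=1, psi=0 -> continue
  step 2: phi=1, psi=0 -> continue
  step 3: phi=1, psi=0 -> continue
  step 13: psi=1 and phi held for [0,13) -> witness found
Witness step = 13

13


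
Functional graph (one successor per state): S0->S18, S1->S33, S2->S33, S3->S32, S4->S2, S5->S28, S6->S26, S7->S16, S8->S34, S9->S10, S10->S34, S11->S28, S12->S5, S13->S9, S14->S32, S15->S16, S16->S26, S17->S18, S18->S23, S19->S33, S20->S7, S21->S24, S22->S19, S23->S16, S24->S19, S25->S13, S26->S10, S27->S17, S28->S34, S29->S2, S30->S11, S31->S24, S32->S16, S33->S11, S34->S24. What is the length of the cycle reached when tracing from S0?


Trace from S0 until a state repeats:
  S0 -> S18 -> S23 -> S16 -> S26 -> S10 -> S34 -> S24 -> S19 -> S33 -> S11 -> S28 -> S34
S34 first seen at step 6, revisited at step 12.
Cycle length = 12 - 6 = 6

6


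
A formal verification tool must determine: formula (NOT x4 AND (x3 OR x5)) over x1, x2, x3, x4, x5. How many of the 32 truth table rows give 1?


Formula: (NOT x4 AND (x3 OR x5)) over 5 vars (32 rows)
Evaluate each row (x1, x2, x3, x4, x5 as bits, MSB first):
  row 0 [00000]: (NOT 0 AND (0 OR 0)) -> 0
  row 1 [00001]: (NOT 0 AND (0 OR 1)) -> 1
  row 2 [00010]: (NOT 1 AND (0 OR 0)) -> 0
  row 3 [00011]: (NOT 1 AND (0 OR 1)) -> 0
  row 4 [00100]: (NOT 0 AND (1 OR 0)) -> 1
  row 5 [00101]: (NOT 0 AND (1 OR 1)) -> 1
  row 6 [00110]: (NOT 1 AND (1 OR 0)) -> 0
  row 7 [00111]: (NOT 1 AND (1 OR 1)) -> 0
  row 8 [01000]: (NOT 0 AND (0 OR 0)) -> 0
  row 9 [01001]: (NOT 0 AND (0 OR 1)) -> 1
  row 10 [01010]: (NOT 1 AND (0 OR 0)) -> 0
  row 11 [01011]: (NOT 1 AND (0 OR 1)) -> 0
  row 12 [01100]: (NOT 0 AND (1 OR 0)) -> 1
  row 13 [01101]: (NOT 0 AND (1 OR 1)) -> 1
  row 14 [01110]: (NOT 1 AND (1 OR 0)) -> 0
  row 15 [01111]: (NOT 1 AND (1 OR 1)) -> 0
  row 16 [10000]: (NOT 0 AND (0 OR 0)) -> 0
  row 17 [10001]: (NOT 0 AND (0 OR 1)) -> 1
  row 18 [10010]: (NOT 1 AND (0 OR 0)) -> 0
  row 19 [10011]: (NOT 1 AND (0 OR 1)) -> 0
  row 20 [10100]: (NOT 0 AND (1 OR 0)) -> 1
  row 21 [10101]: (NOT 0 AND (1 OR 1)) -> 1
  row 22 [10110]: (NOT 1 AND (1 OR 0)) -> 0
  row 23 [10111]: (NOT 1 AND (1 OR 1)) -> 0
  row 24 [11000]: (NOT 0 AND (0 OR 0)) -> 0
  row 25 [11001]: (NOT 0 AND (0 OR 1)) -> 1
  row 26 [11010]: (NOT 1 AND (0 OR 0)) -> 0
  row 27 [11011]: (NOT 1 AND (0 OR 1)) -> 0
  row 28 [11100]: (NOT 0 AND (1 OR 0)) -> 1
  row 29 [11101]: (NOT 0 AND (1 OR 1)) -> 1
  row 30 [11110]: (NOT 1 AND (1 OR 0)) -> 0
  row 31 [11111]: (NOT 1 AND (1 OR 1)) -> 0
Full result column, 8 rows per line (x1,x2 fixed per line; x3,x4,x5 runs 000..111 left to right):
  rows 0-7 [x1,x2=00]: 01001100  (ones: 3)
  rows 8-15 [x1,x2=01]: 01001100  (ones: 3)
  rows 16-23 [x1,x2=10]: 01001100  (ones: 3)
  rows 24-31 [x1,x2=11]: 01001100  (ones: 3)
Count of 1-rows = 3+3+3+3 = 12

12


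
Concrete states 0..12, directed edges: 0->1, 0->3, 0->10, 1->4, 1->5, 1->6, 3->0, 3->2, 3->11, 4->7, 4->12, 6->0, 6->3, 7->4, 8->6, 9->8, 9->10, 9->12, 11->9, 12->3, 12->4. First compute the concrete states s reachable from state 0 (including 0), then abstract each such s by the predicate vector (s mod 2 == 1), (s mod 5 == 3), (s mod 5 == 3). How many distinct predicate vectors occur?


BFS from 0:
Concrete reachable: {0, 1, 2, 3, 4, 5, 6, 7, 8, 9, 10, 11, 12}
Abstract via predicates (s mod 2 == 1), (s mod 5 == 3), (s mod 5 == 3):
  (0,0,0) <- {0, 2, 4, 6, 10, 12}
  (0,1,1) <- {8}
  (1,0,0) <- {1, 5, 7, 9, 11}
  (1,1,1) <- {3}
Distinct abstract states = 4

4


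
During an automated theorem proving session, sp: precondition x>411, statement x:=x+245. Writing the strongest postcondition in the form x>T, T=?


Formula: sp(P, x:=E) = exists old_x. (x = E[old_x/x]) AND P[old_x/x] (old_x is the value of x before the assignment; eliminate old_x by solving x = E[old_x/x] for old_x)
Step 1: Precondition P: x>411, i.e. old_x > 411
Step 2: Assignment gives x = old_x + 245, so old_x = x - 245
Step 3: Substitute into P: x - 245 > 411
Step 4: Simplify: x > 411+245 = 656

656


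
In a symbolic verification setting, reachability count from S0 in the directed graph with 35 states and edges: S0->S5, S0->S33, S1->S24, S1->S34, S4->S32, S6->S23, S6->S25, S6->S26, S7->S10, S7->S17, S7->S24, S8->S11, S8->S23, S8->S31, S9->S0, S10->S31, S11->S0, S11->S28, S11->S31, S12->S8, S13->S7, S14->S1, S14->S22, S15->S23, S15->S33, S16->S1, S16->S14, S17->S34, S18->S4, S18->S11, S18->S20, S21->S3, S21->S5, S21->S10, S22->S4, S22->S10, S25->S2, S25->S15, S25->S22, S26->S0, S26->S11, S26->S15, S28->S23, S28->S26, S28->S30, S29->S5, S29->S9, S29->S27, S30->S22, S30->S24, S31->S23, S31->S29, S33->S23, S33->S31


BFS from S0:
  layer 0: {S0}
  layer 1: {S5, S33}
  layer 2: {S23, S31}
  layer 3: {S29}
  layer 4: {S9, S27}
Reachable set: {S0, S5, S9, S23, S27, S29, S31, S33}
Count = 8

8


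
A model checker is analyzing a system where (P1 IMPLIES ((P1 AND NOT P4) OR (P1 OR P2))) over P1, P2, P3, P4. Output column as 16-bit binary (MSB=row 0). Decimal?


Formula: (P1 IMPLIES ((P1 AND NOT P4) OR (P1 OR P2))) over P1, P2, P3, P4 (16 rows)
Evaluate each row (bits = P1,P2,P3,P4, MSB first):
  row 0 [0000]: (0 IMPLIES ((0 AND NOT 0) OR (0 OR 0))) -> 1
  row 1 [0001]: (0 IMPLIES ((0 AND NOT 1) OR (0 OR 0))) -> 1
  row 2 [0010]: (0 IMPLIES ((0 AND NOT 0) OR (0 OR 0))) -> 1
  row 3 [0011]: (0 IMPLIES ((0 AND NOT 1) OR (0 OR 0))) -> 1
  row 4 [0100]: (0 IMPLIES ((0 AND NOT 0) OR (0 OR 1))) -> 1
  row 5 [0101]: (0 IMPLIES ((0 AND NOT 1) OR (0 OR 1))) -> 1
  row 6 [0110]: (0 IMPLIES ((0 AND NOT 0) OR (0 OR 1))) -> 1
  row 7 [0111]: (0 IMPLIES ((0 AND NOT 1) OR (0 OR 1))) -> 1
  row 8 [1000]: (1 IMPLIES ((1 AND NOT 0) OR (1 OR 0))) -> 1
  row 9 [1001]: (1 IMPLIES ((1 AND NOT 1) OR (1 OR 0))) -> 1
  row 10 [1010]: (1 IMPLIES ((1 AND NOT 0) OR (1 OR 0))) -> 1
  row 11 [1011]: (1 IMPLIES ((1 AND NOT 1) OR (1 OR 0))) -> 1
  row 12 [1100]: (1 IMPLIES ((1 AND NOT 0) OR (1 OR 1))) -> 1
  row 13 [1101]: (1 IMPLIES ((1 AND NOT 1) OR (1 OR 1))) -> 1
  row 14 [1110]: (1 IMPLIES ((1 AND NOT 0) OR (1 OR 1))) -> 1
  row 15 [1111]: (1 IMPLIES ((1 AND NOT 1) OR (1 OR 1))) -> 1
Full result column, 4 rows per line (P1,P2 fixed per line; P3,P4 runs 00..11 left to right):
  rows 0-3 [P1,P2=00]: 1111  = hex F
  rows 4-7 [P1,P2=01]: 1111  = hex F
  rows 8-11 [P1,P2=10]: 1111  = hex F
  rows 12-15 [P1,P2=11]: 1111  = hex F
Output column (row 0 .. row 15) = 1111111111111111
Output column grouped in 4s = 1111 1111 1111 1111 = 0xFFFF
Convert to decimal digit by digit (value = value*16 + digit):
  F -> 15
  15*16 + 15 (F) = 255
  255*16 + 15 (F) = 4095
  4095*16 + 15 (F) = 65535
Decimal = 65535

65535


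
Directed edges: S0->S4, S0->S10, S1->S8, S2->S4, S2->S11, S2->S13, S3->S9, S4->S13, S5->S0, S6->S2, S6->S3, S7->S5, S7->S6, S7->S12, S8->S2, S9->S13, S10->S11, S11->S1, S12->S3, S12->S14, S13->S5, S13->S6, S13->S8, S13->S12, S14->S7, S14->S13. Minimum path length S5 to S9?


BFS layer-by-layer from S5:
  dist 0: {S5}
  dist 1: {S0}
  dist 2: {S4, S10}
  dist 3: {S11, S13}
  dist 4: {S1, S6, S8, S12}
  dist 5: {S2, S3, S14}
  dist 6: {S7, S9}
  -> S9 reached at distance 6
Shortest path length = 6

6


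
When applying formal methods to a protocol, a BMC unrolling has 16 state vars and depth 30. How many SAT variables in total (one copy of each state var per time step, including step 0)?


BMC unrolls to depth k, creating one copy of each state var for steps 0..k.
Step count = 30 + 1 = 31 (steps 0 through 30)
Vars per step = 16
Total = 16 * 31 = 496

496


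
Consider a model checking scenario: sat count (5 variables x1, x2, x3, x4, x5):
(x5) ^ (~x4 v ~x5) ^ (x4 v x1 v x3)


CNF with 3 clauses over 5 vars (32 assignments).
An assignment satisfies CNF iff every clause has >=1 true literal.
Check each row (bits = x1,x2,x3,x4,x5; clause T/F shown):
  row 0 [00000]: clauses=FTF -> 0
  row 1 [00001]: clauses=TTF -> 0
  row 2 [00010]: clauses=FTT -> 0
  row 3 [00011]: clauses=TFT -> 0
  row 4 [00100]: clauses=FTT -> 0
  row 5 [00101]: clauses=TTT -> 1
  row 6 [00110]: clauses=FTT -> 0
  row 7 [00111]: clauses=TFT -> 0
  row 8 [01000]: clauses=FTF -> 0
  row 9 [01001]: clauses=TTF -> 0
  row 10 [01010]: clauses=FTT -> 0
  row 11 [01011]: clauses=TFT -> 0
  row 12 [01100]: clauses=FTT -> 0
  row 13 [01101]: clauses=TTT -> 1
  row 14 [01110]: clauses=FTT -> 0
  row 15 [01111]: clauses=TFT -> 0
  row 16 [10000]: clauses=FTT -> 0
  row 17 [10001]: clauses=TTT -> 1
  row 18 [10010]: clauses=FTT -> 0
  row 19 [10011]: clauses=TFT -> 0
  row 20 [10100]: clauses=FTT -> 0
  row 21 [10101]: clauses=TTT -> 1
  row 22 [10110]: clauses=FTT -> 0
  row 23 [10111]: clauses=TFT -> 0
  row 24 [11000]: clauses=FTT -> 0
  row 25 [11001]: clauses=TTT -> 1
  row 26 [11010]: clauses=FTT -> 0
  row 27 [11011]: clauses=TFT -> 0
  row 28 [11100]: clauses=FTT -> 0
  row 29 [11101]: clauses=TTT -> 1
  row 30 [11110]: clauses=FTT -> 0
  row 31 [11111]: clauses=TFT -> 0
Full result column, 8 rows per line (x1,x2 fixed per line; x3,x4,x5 runs 000..111 left to right):
  rows 0-7 [x1,x2=00]: 00000100  (ones: 1)
  rows 8-15 [x1,x2=01]: 00000100  (ones: 1)
  rows 16-23 [x1,x2=10]: 01000100  (ones: 2)
  rows 24-31 [x1,x2=11]: 01000100  (ones: 2)
Satisfying assignments = 1+1+2+2 = 6

6


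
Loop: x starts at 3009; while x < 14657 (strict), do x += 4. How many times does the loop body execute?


Step 1: x goes from 3009 toward 14657 by 4; the body runs while x<14657, so iterations = ceil((bound-start)/step)
Step 2: Distance=11648
Step 3: ceil(11648/4)=2912

2912


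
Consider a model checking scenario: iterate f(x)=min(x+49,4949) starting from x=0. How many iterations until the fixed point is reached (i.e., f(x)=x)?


Step 1: x=0, cap=4949, increment=49
Step 2: x grows by 49 each step until capped at 4949; fixed point is x=4949
Step 3: iterations = ceil(4949/49) = 101

101


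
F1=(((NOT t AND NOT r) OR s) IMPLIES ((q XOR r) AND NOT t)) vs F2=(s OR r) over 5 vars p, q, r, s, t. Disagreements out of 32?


F1 = (((NOT t AND NOT r) OR s) IMPLIES ((q XOR r) AND NOT t))
F2 = (s OR r)
Evaluate both on each of 32 rows (bits = p,q,r,s,t):
  row 0 [00000]: F1=0 F2=0 -> 0
  row 1 [00001]: F1=1 F2=0 (differ) -> 1
  row 2 [00010]: F1=0 F2=1 (differ) -> 1
  row 3 [00011]: F1=0 F2=1 (differ) -> 1
  row 4 [00100]: F1=1 F2=1 -> 0
  row 5 [00101]: F1=1 F2=1 -> 0
  row 6 [00110]: F1=1 F2=1 -> 0
  row 7 [00111]: F1=0 F2=1 (differ) -> 1
  row 8 [01000]: F1=1 F2=0 (differ) -> 1
  row 9 [01001]: F1=1 F2=0 (differ) -> 1
  row 10 [01010]: F1=1 F2=1 -> 0
  row 11 [01011]: F1=0 F2=1 (differ) -> 1
  row 12 [01100]: F1=1 F2=1 -> 0
  row 13 [01101]: F1=1 F2=1 -> 0
  row 14 [01110]: F1=0 F2=1 (differ) -> 1
  row 15 [01111]: F1=0 F2=1 (differ) -> 1
  row 16 [10000]: F1=0 F2=0 -> 0
  row 17 [10001]: F1=1 F2=0 (differ) -> 1
  row 18 [10010]: F1=0 F2=1 (differ) -> 1
  row 19 [10011]: F1=0 F2=1 (differ) -> 1
  row 20 [10100]: F1=1 F2=1 -> 0
  row 21 [10101]: F1=1 F2=1 -> 0
  row 22 [10110]: F1=1 F2=1 -> 0
  row 23 [10111]: F1=0 F2=1 (differ) -> 1
  row 24 [11000]: F1=1 F2=0 (differ) -> 1
  row 25 [11001]: F1=1 F2=0 (differ) -> 1
  row 26 [11010]: F1=1 F2=1 -> 0
  row 27 [11011]: F1=0 F2=1 (differ) -> 1
  row 28 [11100]: F1=1 F2=1 -> 0
  row 29 [11101]: F1=1 F2=1 -> 0
  row 30 [11110]: F1=0 F2=1 (differ) -> 1
  row 31 [11111]: F1=0 F2=1 (differ) -> 1
Full result column, 8 rows per line (p,q fixed per line; r,s,t runs 000..111 left to right):
  rows 0-7 [p,q=00]: 01110001  (ones: 4)
  rows 8-15 [p,q=01]: 11010011  (ones: 5)
  rows 16-23 [p,q=10]: 01110001  (ones: 4)
  rows 24-31 [p,q=11]: 11010011  (ones: 5)
Disagreements = 4+5+4+5 = 18

18


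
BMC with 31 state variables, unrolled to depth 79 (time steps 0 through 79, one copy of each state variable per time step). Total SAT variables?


BMC unrolls to depth k, creating one copy of each state var for steps 0..k.
Step count = 79 + 1 = 80 (steps 0 through 79)
Vars per step = 31
Total = 31 * 80 = 2480

2480


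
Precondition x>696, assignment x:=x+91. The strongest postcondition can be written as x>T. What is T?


Formula: sp(P, x:=E) = exists old_x. (x = E[old_x/x]) AND P[old_x/x] (old_x is the value of x before the assignment; eliminate old_x by solving x = E[old_x/x] for old_x)
Step 1: Precondition P: x>696, i.e. old_x > 696
Step 2: Assignment gives x = old_x + 91, so old_x = x - 91
Step 3: Substitute into P: x - 91 > 696
Step 4: Simplify: x > 696+91 = 787

787


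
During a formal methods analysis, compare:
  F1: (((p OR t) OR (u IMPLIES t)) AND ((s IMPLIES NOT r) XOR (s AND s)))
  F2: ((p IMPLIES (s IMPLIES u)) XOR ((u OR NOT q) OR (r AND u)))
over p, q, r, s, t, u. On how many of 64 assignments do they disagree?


F1 = (((p OR t) OR (u IMPLIES t)) AND ((s IMPLIES NOT r) XOR (s AND s)))
F2 = ((p IMPLIES (s IMPLIES u)) XOR ((u OR NOT q) OR (r AND u)))
Evaluate both on each of 64 rows (bits = p,q,r,s,t,u):
  row 0 [000000]: F1=1 F2=0 (differ) -> 1
  row 1 [000001]: F1=0 F2=0 -> 0
  row 2 [000010]: F1=1 F2=0 (differ) -> 1
  row 3 [000011]: F1=1 F2=0 (differ) -> 1
  row 4 [000100]: F1=0 F2=0 -> 0
  (every remaining row is evaluated the same way; all 64 results are listed next)
Full result column, 8 rows per line (p,q,r fixed per line; s,t,u runs 000..111 left to right):
  rows 0-7 [p,q,r=000]: 10110000  (ones: 3)
  rows 8-15 [p,q,r=001]: 10111011  (ones: 6)
  rows 16-23 [p,q,r=010]: 00011010  (ones: 3)
  rows 24-31 [p,q,r=011]: 00010001  (ones: 2)
  rows 32-39 [p,q,r=100]: 11111010  (ones: 6)
  rows 40-47 [p,q,r=101]: 11110101  (ones: 6)
  rows 48-55 [p,q,r=110]: 01010000  (ones: 2)
  rows 56-63 [p,q,r=111]: 01011111  (ones: 6)
Disagreements = 3+6+3+2+6+6+2+6 = 34

34


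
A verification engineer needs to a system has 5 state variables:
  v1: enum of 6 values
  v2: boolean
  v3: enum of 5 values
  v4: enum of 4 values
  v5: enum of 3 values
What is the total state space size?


State space = product of domain sizes of all variables.
Domain sizes:
  v1 (enum of 6 values): 6
  v2 (boolean): 2
  v3 (enum of 5 values): 5
  v4 (enum of 4 values): 4
  v5 (enum of 3 values): 3
Product = 6 * 2 * 5 * 4 * 3 = 720

720


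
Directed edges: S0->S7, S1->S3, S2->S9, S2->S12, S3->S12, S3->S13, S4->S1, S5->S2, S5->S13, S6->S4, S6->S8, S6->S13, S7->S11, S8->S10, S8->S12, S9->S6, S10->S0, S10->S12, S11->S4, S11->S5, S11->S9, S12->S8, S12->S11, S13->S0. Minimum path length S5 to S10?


BFS layer-by-layer from S5:
  dist 0: {S5}
  dist 1: {S2, S13}
  dist 2: {S0, S9, S12}
  dist 3: {S6, S7, S8, S11}
  dist 4: {S4, S10}
  -> S10 reached at distance 4
Shortest path length = 4

4


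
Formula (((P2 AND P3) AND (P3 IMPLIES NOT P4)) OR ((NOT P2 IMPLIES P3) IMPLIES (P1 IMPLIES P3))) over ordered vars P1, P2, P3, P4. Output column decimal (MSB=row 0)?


Formula: (((P2 AND P3) AND (P3 IMPLIES NOT P4)) OR ((NOT P2 IMPLIES P3) IMPLIES (P1 IMPLIES P3))) over P1, P2, P3, P4 (16 rows)
Evaluate each row (bits = P1,P2,P3,P4, MSB first):
  row 0 [0000]: (((0 AND 0) AND (0 IMPLIES NOT 0)) OR ((NOT 0 IMPLIES 0) IMPLIES (0 IMPLIES 0))) -> 1
  row 1 [0001]: (((0 AND 0) AND (0 IMPLIES NOT 1)) OR ((NOT 0 IMPLIES 0) IMPLIES (0 IMPLIES 0))) -> 1
  row 2 [0010]: (((0 AND 1) AND (1 IMPLIES NOT 0)) OR ((NOT 0 IMPLIES 1) IMPLIES (0 IMPLIES 1))) -> 1
  row 3 [0011]: (((0 AND 1) AND (1 IMPLIES NOT 1)) OR ((NOT 0 IMPLIES 1) IMPLIES (0 IMPLIES 1))) -> 1
  row 4 [0100]: (((1 AND 0) AND (0 IMPLIES NOT 0)) OR ((NOT 1 IMPLIES 0) IMPLIES (0 IMPLIES 0))) -> 1
  row 5 [0101]: (((1 AND 0) AND (0 IMPLIES NOT 1)) OR ((NOT 1 IMPLIES 0) IMPLIES (0 IMPLIES 0))) -> 1
  row 6 [0110]: (((1 AND 1) AND (1 IMPLIES NOT 0)) OR ((NOT 1 IMPLIES 1) IMPLIES (0 IMPLIES 1))) -> 1
  row 7 [0111]: (((1 AND 1) AND (1 IMPLIES NOT 1)) OR ((NOT 1 IMPLIES 1) IMPLIES (0 IMPLIES 1))) -> 1
  row 8 [1000]: (((0 AND 0) AND (0 IMPLIES NOT 0)) OR ((NOT 0 IMPLIES 0) IMPLIES (1 IMPLIES 0))) -> 1
  row 9 [1001]: (((0 AND 0) AND (0 IMPLIES NOT 1)) OR ((NOT 0 IMPLIES 0) IMPLIES (1 IMPLIES 0))) -> 1
  row 10 [1010]: (((0 AND 1) AND (1 IMPLIES NOT 0)) OR ((NOT 0 IMPLIES 1) IMPLIES (1 IMPLIES 1))) -> 1
  row 11 [1011]: (((0 AND 1) AND (1 IMPLIES NOT 1)) OR ((NOT 0 IMPLIES 1) IMPLIES (1 IMPLIES 1))) -> 1
  row 12 [1100]: (((1 AND 0) AND (0 IMPLIES NOT 0)) OR ((NOT 1 IMPLIES 0) IMPLIES (1 IMPLIES 0))) -> 0
  row 13 [1101]: (((1 AND 0) AND (0 IMPLIES NOT 1)) OR ((NOT 1 IMPLIES 0) IMPLIES (1 IMPLIES 0))) -> 0
  row 14 [1110]: (((1 AND 1) AND (1 IMPLIES NOT 0)) OR ((NOT 1 IMPLIES 1) IMPLIES (1 IMPLIES 1))) -> 1
  row 15 [1111]: (((1 AND 1) AND (1 IMPLIES NOT 1)) OR ((NOT 1 IMPLIES 1) IMPLIES (1 IMPLIES 1))) -> 1
Full result column, 4 rows per line (P1,P2 fixed per line; P3,P4 runs 00..11 left to right):
  rows 0-3 [P1,P2=00]: 1111  = hex F
  rows 4-7 [P1,P2=01]: 1111  = hex F
  rows 8-11 [P1,P2=10]: 1111  = hex F
  rows 12-15 [P1,P2=11]: 0011  = hex 3
Output column (row 0 .. row 15) = 1111111111110011
Output column grouped in 4s = 1111 1111 1111 0011 = 0xFFF3
Convert to decimal digit by digit (value = value*16 + digit):
  F -> 15
  15*16 + 15 (F) = 255
  255*16 + 15 (F) = 4095
  4095*16 + 3 = 65523
Decimal = 65523

65523


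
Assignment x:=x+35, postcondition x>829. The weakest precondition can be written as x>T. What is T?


Formula: wp(x:=E, P) = P[E/x] (substitute E for x in postcondition)
Step 1: Postcondition: x>829
Step 2: Substitute x+35 for x: x+35>829
Step 3: Solve for x: x > 829-35 = 794

794


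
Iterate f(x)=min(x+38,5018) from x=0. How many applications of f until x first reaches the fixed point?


Step 1: x=0, cap=5018, increment=38
Step 2: x grows by 38 each step until capped at 5018; fixed point is x=5018
Step 3: iterations = ceil(5018/38) = 133

133


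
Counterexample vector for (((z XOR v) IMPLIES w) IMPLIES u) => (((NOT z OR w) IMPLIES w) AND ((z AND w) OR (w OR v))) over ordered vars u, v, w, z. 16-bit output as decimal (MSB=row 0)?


F1 = (((z XOR v) IMPLIES w) IMPLIES u)
F2 = (((NOT z OR w) IMPLIES w) AND ((z AND w) OR (w OR v)))
Counterexample to F1=>F2 is where F1=1 and F2=0.
Evaluate each row (bits = u,v,w,z, MSB first):
  row 0 [0000]: F1=0 F2=0 -> F1&~F2 -> 0
  row 1 [0001]: F1=1 F2=0 -> F1&~F2 -> 1
  row 2 [0010]: F1=0 F2=1 -> F1&~F2 -> 0
  row 3 [0011]: F1=0 F2=1 -> F1&~F2 -> 0
  row 4 [0100]: F1=1 F2=0 -> F1&~F2 -> 1
  row 5 [0101]: F1=0 F2=1 -> F1&~F2 -> 0
  row 6 [0110]: F1=0 F2=1 -> F1&~F2 -> 0
  row 7 [0111]: F1=0 F2=1 -> F1&~F2 -> 0
  row 8 [1000]: F1=1 F2=0 -> F1&~F2 -> 1
  row 9 [1001]: F1=1 F2=0 -> F1&~F2 -> 1
  row 10 [1010]: F1=1 F2=1 -> F1&~F2 -> 0
  row 11 [1011]: F1=1 F2=1 -> F1&~F2 -> 0
  row 12 [1100]: F1=1 F2=0 -> F1&~F2 -> 1
  row 13 [1101]: F1=1 F2=1 -> F1&~F2 -> 0
  row 14 [1110]: F1=1 F2=1 -> F1&~F2 -> 0
  row 15 [1111]: F1=1 F2=1 -> F1&~F2 -> 0
Full result column, 4 rows per line (u,v fixed per line; w,z runs 00..11 left to right):
  rows 0-3 [u,v=00]: 0100  = hex 4
  rows 4-7 [u,v=01]: 1000  = hex 8
  rows 8-11 [u,v=10]: 1100  = hex C
  rows 12-15 [u,v=11]: 1000  = hex 8
Counterexample vector (row 0 .. row 15) = 0100100011001000
Output column grouped in 4s = 0100 1000 1100 1000 = 0x48C8
Convert to decimal digit by digit (value = value*16 + digit):
  4 -> 4
  4*16 + 8 = 72
  72*16 + 12 (C) = 1164
  1164*16 + 8 = 18632
Decimal = 18632

18632


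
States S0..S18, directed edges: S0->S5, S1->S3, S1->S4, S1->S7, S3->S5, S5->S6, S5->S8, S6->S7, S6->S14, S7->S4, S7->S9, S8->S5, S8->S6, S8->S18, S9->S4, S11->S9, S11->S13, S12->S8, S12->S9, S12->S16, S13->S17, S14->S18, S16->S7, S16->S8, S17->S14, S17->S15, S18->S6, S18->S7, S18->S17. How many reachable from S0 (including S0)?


BFS from S0:
  layer 0: {S0}
  layer 1: {S5}
  layer 2: {S6, S8}
  layer 3: {S7, S14, S18}
  layer 4: {S4, S9, S17}
  layer 5: {S15}
Reachable set: {S0, S4, S5, S6, S7, S8, S9, S14, S15, S17, S18}
Count = 11

11


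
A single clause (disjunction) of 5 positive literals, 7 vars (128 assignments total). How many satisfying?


Step 1: Total=2^7=128
Step 2: Unsat when all 5 false: 2^2=4
Step 3: Sat=128-4=124

124


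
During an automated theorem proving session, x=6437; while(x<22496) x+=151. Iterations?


Step 1: x goes from 6437 toward 22496 by 151; the body runs while x<22496, so iterations = ceil((bound-start)/step)
Step 2: Distance=16059
Step 3: ceil(16059/151)=107

107


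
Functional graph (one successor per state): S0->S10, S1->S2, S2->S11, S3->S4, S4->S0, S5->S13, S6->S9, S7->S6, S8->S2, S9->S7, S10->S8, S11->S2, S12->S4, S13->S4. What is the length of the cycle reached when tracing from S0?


Trace from S0 until a state repeats:
  S0 -> S10 -> S8 -> S2 -> S11 -> S2
S2 first seen at step 3, revisited at step 5.
Cycle length = 5 - 3 = 2

2


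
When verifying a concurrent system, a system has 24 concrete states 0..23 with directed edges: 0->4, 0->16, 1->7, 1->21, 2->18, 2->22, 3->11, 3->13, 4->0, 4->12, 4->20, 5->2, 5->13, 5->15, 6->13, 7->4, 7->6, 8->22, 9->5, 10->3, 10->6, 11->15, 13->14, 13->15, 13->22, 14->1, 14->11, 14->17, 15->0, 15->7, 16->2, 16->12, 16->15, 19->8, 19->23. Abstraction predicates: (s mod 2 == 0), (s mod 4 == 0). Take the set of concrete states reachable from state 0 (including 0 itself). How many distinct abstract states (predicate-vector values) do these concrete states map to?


BFS from 0:
Concrete reachable: {0, 1, 2, 4, 6, 7, 11, 12, 13, 14, 15, 16, 17, 18, 20, 21, 22}
Abstract via predicates (s mod 2 == 0), (s mod 4 == 0):
  (0,0) <- {1, 7, 11, 13, 15, 17, 21}
  (1,0) <- {2, 6, 14, 18, 22}
  (1,1) <- {0, 4, 12, 16, 20}
Distinct abstract states = 3

3


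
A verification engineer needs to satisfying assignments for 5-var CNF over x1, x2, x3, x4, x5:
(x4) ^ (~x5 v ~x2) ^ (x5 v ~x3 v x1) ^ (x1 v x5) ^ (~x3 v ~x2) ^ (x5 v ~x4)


CNF with 6 clauses over 5 vars (32 assignments).
An assignment satisfies CNF iff every clause has >=1 true literal.
Check each row (bits = x1,x2,x3,x4,x5; clause T/F shown):
  row 0 [00000]: clauses=FTTFTT -> 0
  row 1 [00001]: clauses=FTTTTT -> 0
  row 2 [00010]: clauses=TTTFTF -> 0
  row 3 [00011]: clauses=TTTTTT -> 1
  row 4 [00100]: clauses=FTFFTT -> 0
  row 5 [00101]: clauses=FTTTTT -> 0
  row 6 [00110]: clauses=TTFFTF -> 0
  row 7 [00111]: clauses=TTTTTT -> 1
  row 8 [01000]: clauses=FTTFTT -> 0
  row 9 [01001]: clauses=FFTTTT -> 0
  row 10 [01010]: clauses=TTTFTF -> 0
  row 11 [01011]: clauses=TFTTTT -> 0
  row 12 [01100]: clauses=FTFFFT -> 0
  row 13 [01101]: clauses=FFTTFT -> 0
  row 14 [01110]: clauses=TTFFFF -> 0
  row 15 [01111]: clauses=TFTTFT -> 0
  row 16 [10000]: clauses=FTTTTT -> 0
  row 17 [10001]: clauses=FTTTTT -> 0
  row 18 [10010]: clauses=TTTTTF -> 0
  row 19 [10011]: clauses=TTTTTT -> 1
  row 20 [10100]: clauses=FTTTTT -> 0
  row 21 [10101]: clauses=FTTTTT -> 0
  row 22 [10110]: clauses=TTTTTF -> 0
  row 23 [10111]: clauses=TTTTTT -> 1
  row 24 [11000]: clauses=FTTTTT -> 0
  row 25 [11001]: clauses=FFTTTT -> 0
  row 26 [11010]: clauses=TTTTTF -> 0
  row 27 [11011]: clauses=TFTTTT -> 0
  row 28 [11100]: clauses=FTTTFT -> 0
  row 29 [11101]: clauses=FFTTFT -> 0
  row 30 [11110]: clauses=TTTTFF -> 0
  row 31 [11111]: clauses=TFTTFT -> 0
Full result column, 8 rows per line (x1,x2 fixed per line; x3,x4,x5 runs 000..111 left to right):
  rows 0-7 [x1,x2=00]: 00010001  (ones: 2)
  rows 8-15 [x1,x2=01]: 00000000  (ones: 0)
  rows 16-23 [x1,x2=10]: 00010001  (ones: 2)
  rows 24-31 [x1,x2=11]: 00000000  (ones: 0)
Satisfying assignments = 2+0+2+0 = 4

4


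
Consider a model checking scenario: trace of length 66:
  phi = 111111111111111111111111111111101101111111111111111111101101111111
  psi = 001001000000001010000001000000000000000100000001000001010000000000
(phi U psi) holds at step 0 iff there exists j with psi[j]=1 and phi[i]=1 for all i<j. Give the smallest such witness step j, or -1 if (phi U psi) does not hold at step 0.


(phi U psi) at 0: need smallest j with psi[j]=1 and phi[i]=1 for all i in [0,j).
Scan from step 0:
  step 0: phi=1, psi=0 -> continue
  step 1: phi=1, psi=0 -> continue
  step 2: psi=1 and phi held for [0,2) -> witness found
Witness step = 2

2
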